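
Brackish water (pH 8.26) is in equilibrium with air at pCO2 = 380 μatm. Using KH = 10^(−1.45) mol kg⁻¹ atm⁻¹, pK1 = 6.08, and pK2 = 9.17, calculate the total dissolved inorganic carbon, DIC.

[CO2*] = KH · pCO2 = 10^(−1.45) × 380×10^-6 = 1.348×10^-5 mol/kg
α₀ = 1/(1 + K1/[H⁺] + K1K2/[H⁺]²) = 1/(1 + 10^+2.18 + 10^+1.27) = 0.005849
DIC = [CO2*]/α₀ = 1.348×10^-5 / 0.005849 = 2.31 mmol/kg

DIC = 2.31 mmol/kg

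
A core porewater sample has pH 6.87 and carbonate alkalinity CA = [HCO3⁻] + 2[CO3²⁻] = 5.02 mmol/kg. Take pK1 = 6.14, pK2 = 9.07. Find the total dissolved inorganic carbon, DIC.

DIC = 5.91 mmol/kg

CA = [HCO3⁻] + 2[CO3²⁻] = (α₁ + 2α₂)·DIC
At pH 6.87: [H⁺]/K1 = 10^-0.73 = 0.18621, K2/[H⁺] = 10^-2.20 = 0.0063096
α₁ = 1/(1 + 0.18621 + 0.0063096) = 1/1.1925 = 0.8386; α₂ = α₁·K2/[H⁺] = 0.005291
α₁ + 2α₂ = 0.8491
DIC = CA / (α₁ + 2α₂) = 5.02 / 0.8491 = 5.91 mmol/kg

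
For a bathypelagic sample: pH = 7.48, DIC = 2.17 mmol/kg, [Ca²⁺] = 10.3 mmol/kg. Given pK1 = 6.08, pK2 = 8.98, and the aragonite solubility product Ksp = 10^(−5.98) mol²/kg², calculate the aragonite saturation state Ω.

α₂ = 1 / (1 + [H⁺]/K2 + [H⁺]²/(K1K2)) = 1 / (1 + 10^+1.50 + 10^+0.10)
   = 1 / (1 + 31.623 + 1.2589) = 1/33.882 = 0.02951
[CO3²⁻] = α₂ × DIC = 0.02951 × 2.17 = 0.06405 mmol/kg
Ksp = 10^(−5.98) = 1.047×10^-6
Ω = [Ca²⁺][CO3²⁻]/Ksp = (10.3×10^-3)(6.405×10^-5) / 1.047×10^-6 = 0.630

Ω = 0.630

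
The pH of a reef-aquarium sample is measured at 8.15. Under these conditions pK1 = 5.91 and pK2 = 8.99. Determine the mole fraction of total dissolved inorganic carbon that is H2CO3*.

α₀ = 0.00500

α₀ = 1 / (1 + K1/[H⁺] + K1K2/[H⁺]²) = 1 / (1 + 10^+2.24 + 10^+1.40)
   = 1 / (1 + 173.78 + 25.119) = 1/199.90 = 0.005003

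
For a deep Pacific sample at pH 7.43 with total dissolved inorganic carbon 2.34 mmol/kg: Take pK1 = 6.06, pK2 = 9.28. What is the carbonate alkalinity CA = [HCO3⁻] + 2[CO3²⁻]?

CA = 2.28 mmol/kg

CA = [HCO3⁻] + 2[CO3²⁻] = (α₁ + 2α₂)·DIC
At pH 7.43: [H⁺]/K1 = 10^-1.37 = 0.042658, K2/[H⁺] = 10^-1.85 = 0.014125
α₁ = 1/(1 + 0.042658 + 0.014125) = 1/1.0568 = 0.9463; α₂ = α₁·K2/[H⁺] = 0.01337
α₁ + 2α₂ = 0.9730
CA = 0.9730 × 2.34 = 2.28 mmol/kg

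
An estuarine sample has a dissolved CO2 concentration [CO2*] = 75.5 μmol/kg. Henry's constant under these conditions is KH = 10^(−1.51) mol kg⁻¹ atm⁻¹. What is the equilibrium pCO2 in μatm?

pCO2 = 2440 μatm

KH = 10^(−1.51) = 3.090×10^-2 mol kg⁻¹ atm⁻¹
pCO2 = [CO2*]/KH = 75.5×10^-6 / 3.090×10^-2 = 2.44×10^-3 atm = 2440 μatm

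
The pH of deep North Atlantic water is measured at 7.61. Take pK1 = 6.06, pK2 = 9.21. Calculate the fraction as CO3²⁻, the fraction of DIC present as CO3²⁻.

α₂ = 0.0238

α₂ = 1 / (1 + [H⁺]/K2 + [H⁺]²/(K1K2)) = 1 / (1 + 10^+1.60 + 10^+0.05)
   = 1 / (1 + 39.811 + 1.1220) = 1/41.933 = 0.02385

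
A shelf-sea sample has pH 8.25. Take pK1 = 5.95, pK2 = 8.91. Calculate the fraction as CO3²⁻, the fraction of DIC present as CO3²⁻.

α₂ = 1 / (1 + [H⁺]/K2 + [H⁺]²/(K1K2)) = 1 / (1 + 10^+0.66 + 10^-1.64)
   = 1 / (1 + 4.5709 + 0.022909) = 1/5.5938 = 0.1788

α₂ = 0.179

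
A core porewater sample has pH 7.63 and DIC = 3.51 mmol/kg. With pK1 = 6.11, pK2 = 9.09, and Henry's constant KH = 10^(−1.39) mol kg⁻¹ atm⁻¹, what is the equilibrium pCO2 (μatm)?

α₀ = 1 / (1 + K1/[H⁺] + K1K2/[H⁺]²) = 1 / (1 + 10^+1.52 + 10^+0.06)
   = 1 / (1 + 33.113 + 1.1482) = 1/35.261 = 0.02836
[CO2*] = α₀ × DIC = 0.02836 × 3.51 = 0.09954 mmol/kg
pCO2 = [CO2*]/KH = 9.954×10^-5 / 4.074×10^-2 = 2440 μatm

pCO2 = 2440 μatm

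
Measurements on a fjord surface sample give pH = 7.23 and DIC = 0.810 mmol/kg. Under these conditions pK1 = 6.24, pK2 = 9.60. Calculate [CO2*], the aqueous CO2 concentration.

α₀ = 1 / (1 + K1/[H⁺] + K1K2/[H⁺]²) = 1 / (1 + 10^+0.99 + 10^-1.38)
   = 1 / (1 + 9.7724 + 0.041687) = 1/10.814 = 0.09247
[CO2*] = α₀ × DIC = 0.09247 × 0.810 = 0.0749 mmol/kg

[CO2*] = 0.0749 mmol/kg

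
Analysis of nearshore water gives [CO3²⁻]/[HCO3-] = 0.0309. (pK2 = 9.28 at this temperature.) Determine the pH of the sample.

pH = 7.77

From K2 = [H⁺][CO3²⁻]/[HCO3-]:  pH = pK2 + log₁₀([CO3²⁻]/[HCO3-])
log₁₀(0.0309) = -1.510
pH = 9.28 + (-1.510) = 7.77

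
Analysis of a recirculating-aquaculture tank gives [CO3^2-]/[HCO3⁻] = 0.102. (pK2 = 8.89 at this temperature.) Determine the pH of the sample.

From K2 = [H⁺][CO3^2-]/[HCO3⁻]:  pH = pK2 + log₁₀([CO3^2-]/[HCO3⁻])
log₁₀(0.102) = -0.991
pH = 8.89 + (-0.991) = 7.90

pH = 7.90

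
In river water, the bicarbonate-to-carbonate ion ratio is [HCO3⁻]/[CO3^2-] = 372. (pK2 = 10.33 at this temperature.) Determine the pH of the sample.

pH = 7.76

From K2 = [H⁺][CO3^2-]/[HCO3⁻]:  pH = pK2 − log₁₀([HCO3⁻]/[CO3^2-])
log₁₀(372) = +2.571
pH = 10.33 − (+2.571) = 7.76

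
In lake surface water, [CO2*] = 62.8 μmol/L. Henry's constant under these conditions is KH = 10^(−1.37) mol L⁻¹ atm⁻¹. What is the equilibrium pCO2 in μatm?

KH = 10^(−1.37) = 4.266×10^-2 mol L⁻¹ atm⁻¹
pCO2 = [CO2*]/KH = 62.8×10^-6 / 4.266×10^-2 = 1.47×10^-3 atm = 1470 μatm

pCO2 = 1470 μatm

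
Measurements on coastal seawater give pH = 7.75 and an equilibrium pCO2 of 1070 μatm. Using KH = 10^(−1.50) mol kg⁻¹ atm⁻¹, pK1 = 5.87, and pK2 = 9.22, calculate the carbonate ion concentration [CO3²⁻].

[CO2*] = KH · pCO2 = 10^(−1.50) × 1070×10^-6 = 3.384×10^-5 mol/kg
α₀ = 1/(1 + K1/[H⁺] + K1K2/[H⁺]²) = 1/(1 + 10^+1.88 + 10^+0.41) = 0.01259
DIC = [CO2*]/α₀ = 3.384×10^-5 / 0.01259 = 2.688 mmol/kg
[CO3²⁻] = α₂·DIC; α₂ = 0.03236, so [CO3²⁻] = 0.03236 × 2.688 = 0.0870 mmol/kg

[CO3²⁻] = 0.0870 mmol/kg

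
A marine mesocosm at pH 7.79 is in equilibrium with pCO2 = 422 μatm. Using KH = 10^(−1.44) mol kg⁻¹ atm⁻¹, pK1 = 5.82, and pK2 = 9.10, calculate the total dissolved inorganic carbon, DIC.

DIC = 1.52 mmol/kg

[CO2*] = KH · pCO2 = 10^(−1.44) × 422×10^-6 = 1.532×10^-5 mol/kg
α₀ = 1/(1 + K1/[H⁺] + K1K2/[H⁺]²) = 1/(1 + 10^+1.97 + 10^+0.66) = 0.01011
DIC = [CO2*]/α₀ = 1.532×10^-5 / 0.01011 = 1.52 mmol/kg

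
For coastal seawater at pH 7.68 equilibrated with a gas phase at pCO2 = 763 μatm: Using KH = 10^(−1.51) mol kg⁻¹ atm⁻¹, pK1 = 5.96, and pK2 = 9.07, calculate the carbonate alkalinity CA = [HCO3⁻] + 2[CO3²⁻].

[CO2*] = KH · pCO2 = 10^(−1.51) × 763×10^-6 = 2.358×10^-5 mol/kg
α₀ = 1/(1 + K1/[H⁺] + K1K2/[H⁺]²) = 1/(1 + 10^+1.72 + 10^+0.33) = 0.01798
DIC = [CO2*]/α₀ = 2.358×10^-5 / 0.01798 = 1.311 mmol/kg
CA = (α₁ + 2α₂)·DIC = (0.9436 + 2×0.03844) × 1.311 = 1.34 mmol/kg

CA = 1.34 mmol/kg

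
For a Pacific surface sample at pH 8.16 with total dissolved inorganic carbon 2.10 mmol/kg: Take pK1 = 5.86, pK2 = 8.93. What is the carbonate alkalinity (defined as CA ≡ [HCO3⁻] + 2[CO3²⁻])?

CA = [HCO3⁻] + 2[CO3²⁻] = (α₁ + 2α₂)·DIC
At pH 8.16: [H⁺]/K1 = 10^-2.30 = 0.0050119, K2/[H⁺] = 10^-0.77 = 0.16982
α₁ = 1/(1 + 0.0050119 + 0.16982) = 1/1.1748 = 0.8512; α₂ = α₁·K2/[H⁺] = 0.1446
α₁ + 2α₂ = 1.1403
CA = 1.1403 × 2.10 = 2.39 mmol/kg

CA = 2.39 mmol/kg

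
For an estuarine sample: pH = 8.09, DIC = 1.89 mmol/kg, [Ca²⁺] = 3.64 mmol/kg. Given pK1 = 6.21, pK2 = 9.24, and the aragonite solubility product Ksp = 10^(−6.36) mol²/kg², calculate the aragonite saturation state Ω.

α₂ = 1 / (1 + [H⁺]/K2 + [H⁺]²/(K1K2)) = 1 / (1 + 10^+1.15 + 10^-0.73)
   = 1 / (1 + 14.125 + 0.18621) = 1/15.312 = 0.06531
[CO3²⁻] = α₂ × DIC = 0.06531 × 1.89 = 0.1234 mmol/kg
Ksp = 10^(−6.36) = 4.365×10^-7
Ω = [Ca²⁺][CO3²⁻]/Ksp = (3.64×10^-3)(1.234×10^-4) / 4.365×10^-7 = 1.03

Ω = 1.03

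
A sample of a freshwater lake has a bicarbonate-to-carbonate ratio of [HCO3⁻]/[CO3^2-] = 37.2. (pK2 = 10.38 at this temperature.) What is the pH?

pH = 8.81

From K2 = [H⁺][CO3^2-]/[HCO3⁻]:  pH = pK2 − log₁₀([HCO3⁻]/[CO3^2-])
log₁₀(37.2) = +1.571
pH = 10.38 − (+1.571) = 8.81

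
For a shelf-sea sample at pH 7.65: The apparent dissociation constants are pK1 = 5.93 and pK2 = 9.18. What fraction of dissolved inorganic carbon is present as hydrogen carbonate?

α₁ = 1 / (1 + [H⁺]/K1 + K2/[H⁺]) = 1 / (1 + 10^-1.72 + 10^-1.53)
   = 1 / (1 + 0.019055 + 0.029512) = 1/1.0486 = 0.9537

α₁ = 0.954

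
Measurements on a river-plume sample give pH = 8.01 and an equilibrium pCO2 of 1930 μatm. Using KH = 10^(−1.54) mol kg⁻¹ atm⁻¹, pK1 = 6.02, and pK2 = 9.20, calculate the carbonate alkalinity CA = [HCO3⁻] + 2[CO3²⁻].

CA = 6.14 mmol/kg

[CO2*] = KH · pCO2 = 10^(−1.54) × 1930×10^-6 = 5.566×10^-5 mol/kg
α₀ = 1/(1 + K1/[H⁺] + K1K2/[H⁺]²) = 1/(1 + 10^+1.99 + 10^+0.80) = 0.009521
DIC = [CO2*]/α₀ = 5.566×10^-5 / 0.009521 = 5.846 mmol/kg
CA = (α₁ + 2α₂)·DIC = (0.9304 + 2×0.06007) × 5.846 = 6.14 mmol/kg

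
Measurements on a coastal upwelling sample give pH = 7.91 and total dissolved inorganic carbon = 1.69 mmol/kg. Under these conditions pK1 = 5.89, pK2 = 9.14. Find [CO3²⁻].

α₂ = 1 / (1 + [H⁺]/K2 + [H⁺]²/(K1K2)) = 1 / (1 + 10^+1.23 + 10^-0.79)
   = 1 / (1 + 16.982 + 0.16218) = 1/18.145 = 0.05511
[CO3²⁻] = α₂ × DIC = 0.05511 × 1.69 = 0.0931 mmol/kg

[CO3²⁻] = 0.0931 mmol/kg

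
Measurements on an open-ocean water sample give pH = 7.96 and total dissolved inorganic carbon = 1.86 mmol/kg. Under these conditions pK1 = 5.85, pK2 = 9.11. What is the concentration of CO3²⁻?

α₂ = 1 / (1 + [H⁺]/K2 + [H⁺]²/(K1K2)) = 1 / (1 + 10^+1.15 + 10^-0.96)
   = 1 / (1 + 14.125 + 0.10965) = 1/15.235 = 0.06564
[CO3²⁻] = α₂ × DIC = 0.06564 × 1.86 = 0.122 mmol/kg

[CO3²⁻] = 0.122 mmol/kg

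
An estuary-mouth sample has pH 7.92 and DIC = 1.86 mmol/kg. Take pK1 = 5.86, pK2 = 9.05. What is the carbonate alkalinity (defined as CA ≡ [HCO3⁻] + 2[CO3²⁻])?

CA = [HCO3⁻] + 2[CO3²⁻] = (α₁ + 2α₂)·DIC
At pH 7.92: [H⁺]/K1 = 10^-2.06 = 0.0087096, K2/[H⁺] = 10^-1.13 = 0.074131
α₁ = 1/(1 + 0.0087096 + 0.074131) = 1/1.0828 = 0.9235; α₂ = α₁·K2/[H⁺] = 0.06846
α₁ + 2α₂ = 1.0604
CA = 1.0604 × 1.86 = 1.97 mmol/kg

CA = 1.97 mmol/kg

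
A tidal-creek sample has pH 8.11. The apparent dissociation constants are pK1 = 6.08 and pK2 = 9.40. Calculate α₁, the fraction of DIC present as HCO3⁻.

α₁ = 0.943

α₁ = 1 / (1 + [H⁺]/K1 + K2/[H⁺]) = 1 / (1 + 10^-2.03 + 10^-1.29)
   = 1 / (1 + 0.0093325 + 0.051286) = 1/1.0606 = 0.9428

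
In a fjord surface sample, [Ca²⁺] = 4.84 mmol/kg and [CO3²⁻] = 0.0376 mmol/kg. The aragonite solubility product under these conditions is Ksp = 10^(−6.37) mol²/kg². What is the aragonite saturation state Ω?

Ksp = 10^(−6.37) = 4.266×10^-7
Ω = [Ca²⁺][CO3²⁻]/Ksp = (4.84×10^-3)(0.0376×10^-3) / 4.266×10^-7 = 0.427

Ω = 0.427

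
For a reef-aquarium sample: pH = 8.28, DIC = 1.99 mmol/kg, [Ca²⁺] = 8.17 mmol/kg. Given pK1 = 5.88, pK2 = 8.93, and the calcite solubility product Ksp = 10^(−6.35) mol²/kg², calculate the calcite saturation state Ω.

α₂ = 1 / (1 + [H⁺]/K2 + [H⁺]²/(K1K2)) = 1 / (1 + 10^+0.65 + 10^-1.75)
   = 1 / (1 + 4.4668 + 0.017783) = 1/5.4846 = 0.1823
[CO3²⁻] = α₂ × DIC = 0.1823 × 1.99 = 0.3628 mmol/kg
Ksp = 10^(−6.35) = 4.467×10^-7
Ω = [Ca²⁺][CO3²⁻]/Ksp = (8.17×10^-3)(3.628×10^-4) / 4.467×10^-7 = 6.64

Ω = 6.64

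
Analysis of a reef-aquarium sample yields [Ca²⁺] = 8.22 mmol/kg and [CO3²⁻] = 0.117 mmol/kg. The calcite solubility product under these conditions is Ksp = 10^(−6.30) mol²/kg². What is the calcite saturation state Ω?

Ksp = 10^(−6.30) = 5.012×10^-7
Ω = [Ca²⁺][CO3²⁻]/Ksp = (8.22×10^-3)(0.117×10^-3) / 5.012×10^-7 = 1.92

Ω = 1.92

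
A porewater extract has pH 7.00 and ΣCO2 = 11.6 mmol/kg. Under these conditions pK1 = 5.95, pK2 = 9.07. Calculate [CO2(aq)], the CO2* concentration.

[CO2*] = 0.942 mmol/kg

α₀ = 1 / (1 + K1/[H⁺] + K1K2/[H⁺]²) = 1 / (1 + 10^+1.05 + 10^-1.02)
   = 1 / (1 + 11.220 + 0.095499) = 1/12.316 = 0.08120
[CO2*] = α₀ × DIC = 0.08120 × 11.6 = 0.942 mmol/kg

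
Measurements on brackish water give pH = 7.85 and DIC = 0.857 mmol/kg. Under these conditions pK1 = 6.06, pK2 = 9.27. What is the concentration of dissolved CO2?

[CO2*] = 13.2 μmol/kg

α₀ = 1 / (1 + K1/[H⁺] + K1K2/[H⁺]²) = 1 / (1 + 10^+1.79 + 10^+0.37)
   = 1 / (1 + 61.660 + 2.3442) = 1/65.004 = 0.01538
[CO2*] = α₀ × DIC = 0.01538 × 0.857 = 0.0132 mmol/kg = 13.2 μmol/kg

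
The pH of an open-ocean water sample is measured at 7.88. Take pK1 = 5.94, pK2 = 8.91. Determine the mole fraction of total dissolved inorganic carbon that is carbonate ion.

α₂ = 0.0845

α₂ = 1 / (1 + [H⁺]/K2 + [H⁺]²/(K1K2)) = 1 / (1 + 10^+1.03 + 10^-0.91)
   = 1 / (1 + 10.715 + 0.12303) = 1/11.838 = 0.08447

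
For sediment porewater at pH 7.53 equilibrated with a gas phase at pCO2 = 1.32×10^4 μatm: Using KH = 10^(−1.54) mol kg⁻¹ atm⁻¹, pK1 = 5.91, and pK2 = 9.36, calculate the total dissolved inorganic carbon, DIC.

[CO2*] = KH · pCO2 = 10^(−1.54) × 1.32×10^4×10^-6 = 3.807×10^-4 mol/kg
α₀ = 1/(1 + K1/[H⁺] + K1K2/[H⁺]²) = 1/(1 + 10^+1.62 + 10^-0.21) = 0.02309
DIC = [CO2*]/α₀ = 3.807×10^-4 / 0.02309 = 16.5 mmol/kg

DIC = 16.5 mmol/kg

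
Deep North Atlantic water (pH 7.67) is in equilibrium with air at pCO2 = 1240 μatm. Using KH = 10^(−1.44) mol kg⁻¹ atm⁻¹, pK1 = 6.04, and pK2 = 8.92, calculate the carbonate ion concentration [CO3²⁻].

[CO3²⁻] = 0.108 mmol/kg

[CO2*] = KH · pCO2 = 10^(−1.44) × 1240×10^-6 = 4.502×10^-5 mol/kg
α₀ = 1/(1 + K1/[H⁺] + K1K2/[H⁺]²) = 1/(1 + 10^+1.63 + 10^+0.38) = 0.02171
DIC = [CO2*]/α₀ = 4.502×10^-5 / 0.02171 = 2.074 mmol/kg
[CO3²⁻] = α₂·DIC; α₂ = 0.05208, so [CO3²⁻] = 0.05208 × 2.074 = 0.108 mmol/kg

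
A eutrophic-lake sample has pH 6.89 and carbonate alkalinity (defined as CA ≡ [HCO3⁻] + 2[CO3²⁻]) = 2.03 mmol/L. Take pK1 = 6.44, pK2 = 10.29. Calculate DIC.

DIC = 2.75 mmol/L

CA = [HCO3⁻] + 2[CO3²⁻] = (α₁ + 2α₂)·DIC
At pH 6.89: [H⁺]/K1 = 10^-0.45 = 0.35481, K2/[H⁺] = 10^-3.40 = 0.00039811
α₁ = 1/(1 + 0.35481 + 0.00039811) = 1/1.3552 = 0.7379; α₂ = α₁·K2/[H⁺] = 0.0002938
α₁ + 2α₂ = 0.7385
DIC = CA / (α₁ + 2α₂) = 2.03 / 0.7385 = 2.75 mmol/L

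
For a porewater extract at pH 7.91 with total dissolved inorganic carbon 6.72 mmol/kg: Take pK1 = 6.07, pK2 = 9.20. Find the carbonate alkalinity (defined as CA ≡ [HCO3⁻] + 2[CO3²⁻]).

CA = 6.95 mmol/kg

CA = [HCO3⁻] + 2[CO3²⁻] = (α₁ + 2α₂)·DIC
At pH 7.91: [H⁺]/K1 = 10^-1.84 = 0.014454, K2/[H⁺] = 10^-1.29 = 0.051286
α₁ = 1/(1 + 0.014454 + 0.051286) = 1/1.0657 = 0.9383; α₂ = α₁·K2/[H⁺] = 0.04812
α₁ + 2α₂ = 1.0346
CA = 1.0346 × 6.72 = 6.95 mmol/kg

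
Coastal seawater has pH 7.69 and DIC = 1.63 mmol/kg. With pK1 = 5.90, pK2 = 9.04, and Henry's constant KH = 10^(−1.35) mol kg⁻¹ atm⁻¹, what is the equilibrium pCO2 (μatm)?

α₀ = 1 / (1 + K1/[H⁺] + K1K2/[H⁺]²) = 1 / (1 + 10^+1.79 + 10^+0.44)
   = 1 / (1 + 61.660 + 2.7542) = 1/65.414 = 0.01529
[CO2*] = α₀ × DIC = 0.01529 × 1.63 = 0.02492 mmol/kg
pCO2 = [CO2*]/KH = 2.492×10^-5 / 4.467×10^-2 = 558 μatm

pCO2 = 558 μatm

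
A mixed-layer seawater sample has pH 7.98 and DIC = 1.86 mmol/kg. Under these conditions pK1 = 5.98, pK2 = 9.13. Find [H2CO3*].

α₀ = 1 / (1 + K1/[H⁺] + K1K2/[H⁺]²) = 1 / (1 + 10^+2.00 + 10^+0.85)
   = 1 / (1 + 100.00 + 7.0795) = 1/108.08 = 0.009252
[CO2*] = α₀ × DIC = 0.009252 × 1.86 = 0.0172 mmol/kg = 17.2 μmol/kg

[CO2*] = 17.2 μmol/kg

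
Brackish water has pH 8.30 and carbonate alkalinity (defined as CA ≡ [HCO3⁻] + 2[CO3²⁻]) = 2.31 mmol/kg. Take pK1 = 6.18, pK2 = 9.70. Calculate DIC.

DIC = 2.24 mmol/kg

CA = [HCO3⁻] + 2[CO3²⁻] = (α₁ + 2α₂)·DIC
At pH 8.30: [H⁺]/K1 = 10^-2.12 = 0.0075858, K2/[H⁺] = 10^-1.40 = 0.039811
α₁ = 1/(1 + 0.0075858 + 0.039811) = 1/1.0474 = 0.9547; α₂ = α₁·K2/[H⁺] = 0.03801
α₁ + 2α₂ = 1.0308
DIC = CA / (α₁ + 2α₂) = 2.31 / 1.0308 = 2.24 mmol/kg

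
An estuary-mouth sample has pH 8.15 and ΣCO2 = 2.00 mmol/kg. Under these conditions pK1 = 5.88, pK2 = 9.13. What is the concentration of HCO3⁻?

α₁ = 1 / (1 + [H⁺]/K1 + K2/[H⁺]) = 1 / (1 + 10^-2.27 + 10^-0.98)
   = 1 / (1 + 0.0053703 + 0.10471) = 1/1.1101 = 0.9008
[HCO3⁻] = α₁ × DIC = 0.9008 × 2.00 = 1.80 mmol/kg

[HCO3⁻] = 1.80 mmol/kg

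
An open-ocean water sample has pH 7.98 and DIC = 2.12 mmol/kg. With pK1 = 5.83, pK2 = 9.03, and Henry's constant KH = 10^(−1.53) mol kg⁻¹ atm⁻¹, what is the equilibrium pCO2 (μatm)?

α₀ = 1 / (1 + K1/[H⁺] + K1K2/[H⁺]²) = 1 / (1 + 10^+2.15 + 10^+1.10)
   = 1 / (1 + 141.25 + 12.589) = 1/154.84 = 0.006458
[CO2*] = α₀ × DIC = 0.006458 × 2.12 = 0.01369 mmol/kg = 13.69 μmol/kg
pCO2 = [CO2*]/KH = 1.369×10^-5 / 2.951×10^-2 = 464 μatm

pCO2 = 464 μatm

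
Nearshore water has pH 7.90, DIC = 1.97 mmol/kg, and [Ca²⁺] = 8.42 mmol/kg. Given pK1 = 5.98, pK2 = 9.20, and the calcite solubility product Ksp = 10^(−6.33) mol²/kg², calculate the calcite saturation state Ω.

α₂ = 1 / (1 + [H⁺]/K2 + [H⁺]²/(K1K2)) = 1 / (1 + 10^+1.30 + 10^-0.62)
   = 1 / (1 + 19.953 + 0.23988) = 1/21.193 = 0.04719
[CO3²⁻] = α₂ × DIC = 0.04719 × 1.97 = 0.09296 mmol/kg
Ksp = 10^(−6.33) = 4.677×10^-7
Ω = [Ca²⁺][CO3²⁻]/Ksp = (8.42×10^-3)(9.296×10^-5) / 4.677×10^-7 = 1.67

Ω = 1.67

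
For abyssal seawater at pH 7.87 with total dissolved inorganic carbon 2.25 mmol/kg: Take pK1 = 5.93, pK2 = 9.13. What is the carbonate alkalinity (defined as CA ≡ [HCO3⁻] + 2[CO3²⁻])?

CA = [HCO3⁻] + 2[CO3²⁻] = (α₁ + 2α₂)·DIC
At pH 7.87: [H⁺]/K1 = 10^-1.94 = 0.011482, K2/[H⁺] = 10^-1.26 = 0.054954
α₁ = 1/(1 + 0.011482 + 0.054954) = 1/1.0664 = 0.9377; α₂ = α₁·K2/[H⁺] = 0.05153
α₁ + 2α₂ = 1.0408
CA = 1.0408 × 2.25 = 2.34 mmol/kg

CA = 2.34 mmol/kg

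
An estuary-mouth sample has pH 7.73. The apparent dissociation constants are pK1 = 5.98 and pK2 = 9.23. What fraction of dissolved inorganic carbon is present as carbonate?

α₂ = 0.0301

α₂ = 1 / (1 + [H⁺]/K2 + [H⁺]²/(K1K2)) = 1 / (1 + 10^+1.50 + 10^-0.25)
   = 1 / (1 + 31.623 + 0.56234) = 1/33.185 = 0.03013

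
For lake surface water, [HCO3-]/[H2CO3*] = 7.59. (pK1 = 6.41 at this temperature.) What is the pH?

From K1 = [H⁺][HCO3-]/[H2CO3*]:  pH = pK1 + log₁₀([HCO3-]/[H2CO3*])
log₁₀(7.59) = +0.880
pH = 6.41 + (+0.880) = 7.29

pH = 7.29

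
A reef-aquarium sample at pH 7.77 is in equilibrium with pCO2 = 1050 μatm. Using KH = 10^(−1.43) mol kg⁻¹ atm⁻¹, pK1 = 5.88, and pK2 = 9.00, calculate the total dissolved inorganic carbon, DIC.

DIC = 3.25 mmol/kg

[CO2*] = KH · pCO2 = 10^(−1.43) × 1050×10^-6 = 3.901×10^-5 mol/kg
α₀ = 1/(1 + K1/[H⁺] + K1K2/[H⁺]²) = 1/(1 + 10^+1.89 + 10^+0.66) = 0.01202
DIC = [CO2*]/α₀ = 3.901×10^-5 / 0.01202 = 3.25 mmol/kg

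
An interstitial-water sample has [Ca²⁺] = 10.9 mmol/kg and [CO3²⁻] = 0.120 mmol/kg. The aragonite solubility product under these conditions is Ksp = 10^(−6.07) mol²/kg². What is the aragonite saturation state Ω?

Ω = 1.54

Ksp = 10^(−6.07) = 8.511×10^-7
Ω = [Ca²⁺][CO3²⁻]/Ksp = (10.9×10^-3)(0.120×10^-3) / 8.511×10^-7 = 1.54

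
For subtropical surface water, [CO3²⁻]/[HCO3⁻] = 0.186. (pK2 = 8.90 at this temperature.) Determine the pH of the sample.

pH = 8.17

From K2 = [H⁺][CO3²⁻]/[HCO3⁻]:  pH = pK2 + log₁₀([CO3²⁻]/[HCO3⁻])
log₁₀(0.186) = -0.730
pH = 8.90 + (-0.730) = 8.17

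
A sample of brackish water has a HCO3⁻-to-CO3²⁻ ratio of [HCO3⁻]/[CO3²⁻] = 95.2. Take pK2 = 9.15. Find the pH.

pH = 7.17

From K2 = [H⁺][CO3²⁻]/[HCO3⁻]:  pH = pK2 − log₁₀([HCO3⁻]/[CO3²⁻])
log₁₀(95.2) = +1.979
pH = 9.15 − (+1.979) = 7.17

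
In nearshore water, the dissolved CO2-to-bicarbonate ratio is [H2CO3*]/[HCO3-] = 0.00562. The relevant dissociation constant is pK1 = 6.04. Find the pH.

pH = 8.29

From K1 = [H⁺][HCO3-]/[H2CO3*]:  pH = pK1 − log₁₀([H2CO3*]/[HCO3-])
log₁₀(0.00562) = -2.250
pH = 6.04 − (-2.250) = 8.29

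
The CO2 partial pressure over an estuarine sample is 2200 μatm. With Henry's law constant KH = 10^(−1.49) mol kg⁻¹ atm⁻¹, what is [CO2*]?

[CO2*] = 71.2 μmol/kg

KH = 10^(−1.49) = 3.236×10^-2 mol kg⁻¹ atm⁻¹
[CO2*] = KH · pCO2 = 3.236×10^-2 × 2200×10^-6 atm = 7.12×10^-5 mol/kg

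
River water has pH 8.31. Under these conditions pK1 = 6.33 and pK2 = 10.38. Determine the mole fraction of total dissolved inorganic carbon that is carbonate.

α₂ = 0.00835

α₂ = 1 / (1 + [H⁺]/K2 + [H⁺]²/(K1K2)) = 1 / (1 + 10^+2.07 + 10^+0.09)
   = 1 / (1 + 117.49 + 1.2303) = 1/119.72 = 0.008353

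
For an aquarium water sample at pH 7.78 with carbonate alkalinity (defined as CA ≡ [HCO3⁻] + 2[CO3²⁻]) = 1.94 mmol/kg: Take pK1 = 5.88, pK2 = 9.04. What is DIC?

CA = [HCO3⁻] + 2[CO3²⁻] = (α₁ + 2α₂)·DIC
At pH 7.78: [H⁺]/K1 = 10^-1.90 = 0.012589, K2/[H⁺] = 10^-1.26 = 0.054954
α₁ = 1/(1 + 0.012589 + 0.054954) = 1/1.0675 = 0.9367; α₂ = α₁·K2/[H⁺] = 0.05148
α₁ + 2α₂ = 1.0397
DIC = CA / (α₁ + 2α₂) = 1.94 / 1.0397 = 1.87 mmol/kg

DIC = 1.87 mmol/kg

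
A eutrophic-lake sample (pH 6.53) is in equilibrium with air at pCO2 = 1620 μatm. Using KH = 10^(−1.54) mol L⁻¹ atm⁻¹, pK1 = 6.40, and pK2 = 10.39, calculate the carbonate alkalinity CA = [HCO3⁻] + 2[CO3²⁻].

CA = 0.0630 mmol/L

[CO2*] = KH · pCO2 = 10^(−1.54) × 1620×10^-6 = 4.672×10^-5 mol/L
α₀ = 1/(1 + K1/[H⁺] + K1K2/[H⁺]²) = 1/(1 + 10^+0.13 + 10^-3.73) = 0.4257
DIC = [CO2*]/α₀ = 4.672×10^-5 / 0.4257 = 0.1098 mmol/L
CA = (α₁ + 2α₂)·DIC = (0.5742 + 2×7.927×10^-5) × 0.1098 = 0.0630 mmol/L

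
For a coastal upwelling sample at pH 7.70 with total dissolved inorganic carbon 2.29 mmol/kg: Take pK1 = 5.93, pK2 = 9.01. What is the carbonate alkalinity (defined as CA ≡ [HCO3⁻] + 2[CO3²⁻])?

CA = 2.36 mmol/kg

CA = [HCO3⁻] + 2[CO3²⁻] = (α₁ + 2α₂)·DIC
At pH 7.70: [H⁺]/K1 = 10^-1.77 = 0.016982, K2/[H⁺] = 10^-1.31 = 0.048978
α₁ = 1/(1 + 0.016982 + 0.048978) = 1/1.0660 = 0.9381; α₂ = α₁·K2/[H⁺] = 0.04595
α₁ + 2α₂ = 1.0300
CA = 1.0300 × 2.29 = 2.36 mmol/kg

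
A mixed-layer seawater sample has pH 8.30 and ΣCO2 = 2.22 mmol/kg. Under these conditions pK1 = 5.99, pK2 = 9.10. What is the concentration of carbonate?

α₂ = 1 / (1 + [H⁺]/K2 + [H⁺]²/(K1K2)) = 1 / (1 + 10^+0.80 + 10^-1.51)
   = 1 / (1 + 6.3096 + 0.030903) = 1/7.3405 = 0.1362
[CO3²⁻] = α₂ × DIC = 0.1362 × 2.22 = 0.302 mmol/kg

[CO3²⁻] = 0.302 mmol/kg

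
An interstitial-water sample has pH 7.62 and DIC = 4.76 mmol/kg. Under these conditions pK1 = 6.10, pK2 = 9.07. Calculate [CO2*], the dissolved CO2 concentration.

[CO2*] = 0.135 mmol/kg

α₀ = 1 / (1 + K1/[H⁺] + K1K2/[H⁺]²) = 1 / (1 + 10^+1.52 + 10^+0.07)
   = 1 / (1 + 33.113 + 1.1749) = 1/35.288 = 0.02834
[CO2*] = α₀ × DIC = 0.02834 × 4.76 = 0.135 mmol/kg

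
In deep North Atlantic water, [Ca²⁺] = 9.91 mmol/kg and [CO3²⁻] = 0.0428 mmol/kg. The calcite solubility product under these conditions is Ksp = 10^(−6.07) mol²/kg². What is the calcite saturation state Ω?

Ksp = 10^(−6.07) = 8.511×10^-7
Ω = [Ca²⁺][CO3²⁻]/Ksp = (9.91×10^-3)(0.0428×10^-3) / 8.511×10^-7 = 0.498

Ω = 0.498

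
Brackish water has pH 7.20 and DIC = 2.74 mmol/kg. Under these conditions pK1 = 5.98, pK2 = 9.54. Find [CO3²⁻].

α₂ = 1 / (1 + [H⁺]/K2 + [H⁺]²/(K1K2)) = 1 / (1 + 10^+2.34 + 10^+1.12)
   = 1 / (1 + 218.78 + 13.183) = 1/232.96 = 0.004293
[CO3²⁻] = α₂ × DIC = 0.004293 × 2.74 = 0.0118 mmol/kg = 11.8 μmol/kg

[CO3²⁻] = 11.8 μmol/kg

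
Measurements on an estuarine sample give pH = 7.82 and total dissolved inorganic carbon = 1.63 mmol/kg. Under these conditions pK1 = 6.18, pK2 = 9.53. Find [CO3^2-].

α₂ = 1 / (1 + [H⁺]/K2 + [H⁺]²/(K1K2)) = 1 / (1 + 10^+1.71 + 10^+0.07)
   = 1 / (1 + 51.286 + 1.1749) = 1/53.461 = 0.01871
[CO3²⁻] = α₂ × DIC = 0.01871 × 1.63 = 0.0305 mmol/kg

[CO3²⁻] = 0.0305 mmol/kg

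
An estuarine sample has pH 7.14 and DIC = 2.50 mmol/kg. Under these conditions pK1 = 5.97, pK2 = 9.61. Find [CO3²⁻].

[CO3²⁻] = 7.91 μmol/kg

α₂ = 1 / (1 + [H⁺]/K2 + [H⁺]²/(K1K2)) = 1 / (1 + 10^+2.47 + 10^+1.30)
   = 1 / (1 + 295.12 + 19.953) = 1/316.07 = 0.003164
[CO3²⁻] = α₂ × DIC = 0.003164 × 2.50 = 0.00791 mmol/kg = 7.91 μmol/kg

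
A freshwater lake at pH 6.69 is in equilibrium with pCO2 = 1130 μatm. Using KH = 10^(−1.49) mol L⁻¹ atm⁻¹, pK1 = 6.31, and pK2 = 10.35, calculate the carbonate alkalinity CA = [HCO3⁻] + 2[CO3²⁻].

CA = 0.0878 mmol/L

[CO2*] = KH · pCO2 = 10^(−1.49) × 1130×10^-6 = 3.657×10^-5 mol/L
α₀ = 1/(1 + K1/[H⁺] + K1K2/[H⁺]²) = 1/(1 + 10^+0.38 + 10^-3.28) = 0.2942
DIC = [CO2*]/α₀ = 3.657×10^-5 / 0.2942 = 0.1243 mmol/L
CA = (α₁ + 2α₂)·DIC = (0.7057 + 2×0.0001544) × 0.1243 = 0.0878 mmol/L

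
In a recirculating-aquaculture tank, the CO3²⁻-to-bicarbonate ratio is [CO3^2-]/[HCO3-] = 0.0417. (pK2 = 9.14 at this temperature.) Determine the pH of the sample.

pH = 7.76

From K2 = [H⁺][CO3^2-]/[HCO3-]:  pH = pK2 + log₁₀([CO3^2-]/[HCO3-])
log₁₀(0.0417) = -1.380
pH = 9.14 + (-1.380) = 7.76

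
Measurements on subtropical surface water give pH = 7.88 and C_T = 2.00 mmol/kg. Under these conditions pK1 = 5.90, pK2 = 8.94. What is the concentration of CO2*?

α₀ = 1 / (1 + K1/[H⁺] + K1K2/[H⁺]²) = 1 / (1 + 10^+1.98 + 10^+0.92)
   = 1 / (1 + 95.499 + 8.3176) = 1/104.82 = 0.009540
[CO2*] = α₀ × DIC = 0.009540 × 2.00 = 0.0191 mmol/kg = 19.1 μmol/kg

[CO2*] = 19.1 μmol/kg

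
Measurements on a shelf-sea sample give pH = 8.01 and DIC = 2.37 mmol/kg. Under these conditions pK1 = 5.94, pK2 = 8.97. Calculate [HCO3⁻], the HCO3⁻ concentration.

[HCO3⁻] = 2.12 mmol/kg

α₁ = 1 / (1 + [H⁺]/K1 + K2/[H⁺]) = 1 / (1 + 10^-2.07 + 10^-0.96)
   = 1 / (1 + 0.0085114 + 0.10965) = 1/1.1182 = 0.8943
[HCO3⁻] = α₁ × DIC = 0.8943 × 2.37 = 2.12 mmol/kg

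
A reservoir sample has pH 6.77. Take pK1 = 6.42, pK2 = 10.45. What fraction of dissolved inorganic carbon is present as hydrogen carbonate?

α₁ = 1 / (1 + [H⁺]/K1 + K2/[H⁺]) = 1 / (1 + 10^-0.35 + 10^-3.68)
   = 1 / (1 + 0.44668 + 0.00020893) = 1/1.4469 = 0.6911

α₁ = 0.691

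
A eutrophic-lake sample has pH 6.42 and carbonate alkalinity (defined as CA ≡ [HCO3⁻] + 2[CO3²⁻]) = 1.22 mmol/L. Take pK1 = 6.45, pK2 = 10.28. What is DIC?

DIC = 2.53 mmol/L

CA = [HCO3⁻] + 2[CO3²⁻] = (α₁ + 2α₂)·DIC
At pH 6.42: [H⁺]/K1 = 10^0.03 = 1.0715, K2/[H⁺] = 10^-3.86 = 0.00013804
α₁ = 1/(1 + 1.0715 + 0.00013804) = 1/2.0717 = 0.4827; α₂ = α₁·K2/[H⁺] = 6.663×10^-5
α₁ + 2α₂ = 0.4828
DIC = CA / (α₁ + 2α₂) = 1.22 / 0.4828 = 2.53 mmol/L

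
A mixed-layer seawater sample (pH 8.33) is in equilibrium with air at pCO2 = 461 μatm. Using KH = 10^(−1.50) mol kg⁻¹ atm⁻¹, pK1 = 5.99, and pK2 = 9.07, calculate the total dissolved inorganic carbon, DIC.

DIC = 3.78 mmol/kg

[CO2*] = KH · pCO2 = 10^(−1.50) × 461×10^-6 = 1.458×10^-5 mol/kg
α₀ = 1/(1 + K1/[H⁺] + K1K2/[H⁺]²) = 1/(1 + 10^+2.34 + 10^+1.60) = 0.003852
DIC = [CO2*]/α₀ = 1.458×10^-5 / 0.003852 = 3.78 mmol/kg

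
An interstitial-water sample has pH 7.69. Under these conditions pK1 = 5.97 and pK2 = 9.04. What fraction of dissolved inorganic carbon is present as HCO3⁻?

α₁ = 1 / (1 + [H⁺]/K1 + K2/[H⁺]) = 1 / (1 + 10^-1.72 + 10^-1.35)
   = 1 / (1 + 0.019055 + 0.044668) = 1/1.0637 = 0.9401

α₁ = 0.940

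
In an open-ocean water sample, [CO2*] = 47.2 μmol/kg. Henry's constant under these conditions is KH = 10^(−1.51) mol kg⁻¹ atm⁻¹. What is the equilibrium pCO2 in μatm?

pCO2 = 1530 μatm

KH = 10^(−1.51) = 3.090×10^-2 mol kg⁻¹ atm⁻¹
pCO2 = [CO2*]/KH = 47.2×10^-6 / 3.090×10^-2 = 1.53×10^-3 atm = 1530 μatm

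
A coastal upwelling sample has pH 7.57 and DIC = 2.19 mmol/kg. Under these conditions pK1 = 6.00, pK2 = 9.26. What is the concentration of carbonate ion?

α₂ = 1 / (1 + [H⁺]/K2 + [H⁺]²/(K1K2)) = 1 / (1 + 10^+1.69 + 10^+0.12)
   = 1 / (1 + 48.978 + 1.3183) = 1/51.296 = 0.01949
[CO3²⁻] = α₂ × DIC = 0.01949 × 2.19 = 0.0427 mmol/kg

[CO3²⁻] = 0.0427 mmol/kg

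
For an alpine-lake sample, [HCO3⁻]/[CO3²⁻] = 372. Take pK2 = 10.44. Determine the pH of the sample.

pH = 7.87

From K2 = [H⁺][CO3²⁻]/[HCO3⁻]:  pH = pK2 − log₁₀([HCO3⁻]/[CO3²⁻])
log₁₀(372) = +2.571
pH = 10.44 − (+2.571) = 7.87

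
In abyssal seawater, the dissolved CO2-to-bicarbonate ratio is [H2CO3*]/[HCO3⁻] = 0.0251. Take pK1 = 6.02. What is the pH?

pH = 7.62

From K1 = [H⁺][HCO3⁻]/[H2CO3*]:  pH = pK1 − log₁₀([H2CO3*]/[HCO3⁻])
log₁₀(0.0251) = -1.600
pH = 6.02 − (-1.600) = 7.62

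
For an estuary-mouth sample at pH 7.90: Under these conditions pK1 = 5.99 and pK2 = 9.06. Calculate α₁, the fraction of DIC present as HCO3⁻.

α₁ = 1 / (1 + [H⁺]/K1 + K2/[H⁺]) = 1 / (1 + 10^-1.91 + 10^-1.16)
   = 1 / (1 + 0.012303 + 0.069183) = 1/1.0815 = 0.9247

α₁ = 0.925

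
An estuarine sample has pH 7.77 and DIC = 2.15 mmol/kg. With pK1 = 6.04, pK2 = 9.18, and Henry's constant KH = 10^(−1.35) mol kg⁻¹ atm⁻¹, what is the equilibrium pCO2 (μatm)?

pCO2 = 848 μatm

α₀ = 1 / (1 + K1/[H⁺] + K1K2/[H⁺]²) = 1 / (1 + 10^+1.73 + 10^+0.32)
   = 1 / (1 + 53.703 + 2.0893) = 1/56.792 = 0.01761
[CO2*] = α₀ × DIC = 0.01761 × 2.15 = 0.03786 mmol/kg
pCO2 = [CO2*]/KH = 3.786×10^-5 / 4.467×10^-2 = 848 μatm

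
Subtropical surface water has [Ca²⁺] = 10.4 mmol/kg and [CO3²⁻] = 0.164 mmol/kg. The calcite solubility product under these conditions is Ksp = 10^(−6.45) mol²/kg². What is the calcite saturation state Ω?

Ω = 4.81

Ksp = 10^(−6.45) = 3.548×10^-7
Ω = [Ca²⁺][CO3²⁻]/Ksp = (10.4×10^-3)(0.164×10^-3) / 3.548×10^-7 = 4.81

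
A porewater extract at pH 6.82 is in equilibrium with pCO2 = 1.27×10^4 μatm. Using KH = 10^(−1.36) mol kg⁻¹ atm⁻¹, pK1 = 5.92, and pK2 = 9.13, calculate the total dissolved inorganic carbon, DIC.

DIC = 4.98 mmol/kg

[CO2*] = KH · pCO2 = 10^(−1.36) × 1.27×10^4×10^-6 = 5.544×10^-4 mol/kg
α₀ = 1/(1 + K1/[H⁺] + K1K2/[H⁺]²) = 1/(1 + 10^+0.90 + 10^-1.41) = 0.1113
DIC = [CO2*]/α₀ = 5.544×10^-4 / 0.1113 = 4.98 mmol/kg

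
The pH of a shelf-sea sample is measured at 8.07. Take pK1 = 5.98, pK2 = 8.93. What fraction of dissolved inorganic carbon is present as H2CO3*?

α₀ = 0.00709

α₀ = 1 / (1 + K1/[H⁺] + K1K2/[H⁺]²) = 1 / (1 + 10^+2.09 + 10^+1.23)
   = 1 / (1 + 123.03 + 16.982) = 1/141.01 = 0.007092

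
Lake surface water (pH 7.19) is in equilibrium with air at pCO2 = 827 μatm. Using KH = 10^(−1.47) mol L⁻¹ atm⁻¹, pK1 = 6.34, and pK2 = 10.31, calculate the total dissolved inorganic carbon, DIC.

DIC = 0.227 mmol/L

[CO2*] = KH · pCO2 = 10^(−1.47) × 827×10^-6 = 2.802×10^-5 mol/L
α₀ = 1/(1 + K1/[H⁺] + K1K2/[H⁺]²) = 1/(1 + 10^+0.85 + 10^-2.27) = 0.1237
DIC = [CO2*]/α₀ = 2.802×10^-5 / 0.1237 = 0.227 mmol/L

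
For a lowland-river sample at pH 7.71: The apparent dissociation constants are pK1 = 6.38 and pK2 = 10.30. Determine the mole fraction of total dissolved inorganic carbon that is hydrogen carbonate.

α₁ = 0.953

α₁ = 1 / (1 + [H⁺]/K1 + K2/[H⁺]) = 1 / (1 + 10^-1.33 + 10^-2.59)
   = 1 / (1 + 0.046774 + 0.0025704) = 1/1.0493 = 0.9530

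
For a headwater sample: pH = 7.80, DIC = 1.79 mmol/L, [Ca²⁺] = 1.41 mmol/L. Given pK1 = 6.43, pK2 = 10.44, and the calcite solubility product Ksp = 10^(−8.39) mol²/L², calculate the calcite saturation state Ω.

Ω = 1.36

α₂ = 1 / (1 + [H⁺]/K2 + [H⁺]²/(K1K2)) = 1 / (1 + 10^+2.64 + 10^+1.27)
   = 1 / (1 + 436.52 + 18.621) = 1/456.14 = 0.002192
[CO3²⁻] = α₂ × DIC = 0.002192 × 1.79 = 0.003924 mmol/L = 3.924 μmol/L
Ksp = 10^(−8.39) = 4.074×10^-9
Ω = [Ca²⁺][CO3²⁻]/Ksp = (1.41×10^-3)(3.924×10^-6) / 4.074×10^-9 = 1.36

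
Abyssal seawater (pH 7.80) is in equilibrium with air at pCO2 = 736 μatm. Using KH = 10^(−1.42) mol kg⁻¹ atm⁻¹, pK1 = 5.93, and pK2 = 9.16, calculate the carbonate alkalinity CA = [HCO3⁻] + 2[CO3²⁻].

[CO2*] = KH · pCO2 = 10^(−1.42) × 736×10^-6 = 2.798×10^-5 mol/kg
α₀ = 1/(1 + K1/[H⁺] + K1K2/[H⁺]²) = 1/(1 + 10^+1.87 + 10^+0.51) = 0.01276
DIC = [CO2*]/α₀ = 2.798×10^-5 / 0.01276 = 2.193 mmol/kg
CA = (α₁ + 2α₂)·DIC = (0.9459 + 2×0.04129) × 2.193 = 2.26 mmol/kg

CA = 2.26 mmol/kg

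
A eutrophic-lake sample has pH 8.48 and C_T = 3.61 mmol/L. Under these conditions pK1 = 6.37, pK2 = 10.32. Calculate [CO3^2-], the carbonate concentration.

α₂ = 1 / (1 + [H⁺]/K2 + [H⁺]²/(K1K2)) = 1 / (1 + 10^+1.84 + 10^-0.27)
   = 1 / (1 + 69.183 + 0.53703) = 1/70.720 = 0.01414
[CO3²⁻] = α₂ × DIC = 0.01414 × 3.61 = 0.0510 mmol/L

[CO3²⁻] = 0.0510 mmol/L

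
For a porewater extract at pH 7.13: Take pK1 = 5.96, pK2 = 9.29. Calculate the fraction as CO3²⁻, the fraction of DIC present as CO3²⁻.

α₂ = 0.00644

α₂ = 1 / (1 + [H⁺]/K2 + [H⁺]²/(K1K2)) = 1 / (1 + 10^+2.16 + 10^+0.99)
   = 1 / (1 + 144.54 + 9.7724) = 1/155.32 = 0.006438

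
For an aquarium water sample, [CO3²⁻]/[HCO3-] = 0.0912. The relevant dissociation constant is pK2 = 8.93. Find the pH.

From K2 = [H⁺][CO3²⁻]/[HCO3-]:  pH = pK2 + log₁₀([CO3²⁻]/[HCO3-])
log₁₀(0.0912) = -1.040
pH = 8.93 + (-1.040) = 7.89

pH = 7.89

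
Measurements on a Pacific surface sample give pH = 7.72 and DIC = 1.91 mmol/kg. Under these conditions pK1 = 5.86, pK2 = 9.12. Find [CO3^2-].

α₂ = 1 / (1 + [H⁺]/K2 + [H⁺]²/(K1K2)) = 1 / (1 + 10^+1.40 + 10^-0.46)
   = 1 / (1 + 25.119 + 0.34674) = 1/26.466 = 0.03778
[CO3²⁻] = α₂ × DIC = 0.03778 × 1.91 = 0.0722 mmol/kg

[CO3²⁻] = 0.0722 mmol/kg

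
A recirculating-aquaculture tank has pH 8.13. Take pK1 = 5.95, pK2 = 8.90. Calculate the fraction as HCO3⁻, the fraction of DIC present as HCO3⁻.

α₁ = 1 / (1 + [H⁺]/K1 + K2/[H⁺]) = 1 / (1 + 10^-2.18 + 10^-0.77)
   = 1 / (1 + 0.0066069 + 0.16982) = 1/1.1764 = 0.8500

α₁ = 0.850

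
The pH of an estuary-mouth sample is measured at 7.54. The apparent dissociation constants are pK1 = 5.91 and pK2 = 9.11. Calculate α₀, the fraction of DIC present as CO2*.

α₀ = 1 / (1 + K1/[H⁺] + K1K2/[H⁺]²) = 1 / (1 + 10^+1.63 + 10^+0.06)
   = 1 / (1 + 42.658 + 1.1482) = 1/44.806 = 0.02232

α₀ = 0.0223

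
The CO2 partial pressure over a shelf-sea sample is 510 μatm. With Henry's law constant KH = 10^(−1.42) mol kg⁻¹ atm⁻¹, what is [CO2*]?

[CO2*] = 19.4 μmol/kg

KH = 10^(−1.42) = 3.802×10^-2 mol kg⁻¹ atm⁻¹
[CO2*] = KH · pCO2 = 3.802×10^-2 × 510×10^-6 atm = 1.94×10^-5 mol/kg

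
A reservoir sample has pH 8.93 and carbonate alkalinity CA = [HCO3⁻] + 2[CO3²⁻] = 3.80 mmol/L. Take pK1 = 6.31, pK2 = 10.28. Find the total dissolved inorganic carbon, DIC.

CA = [HCO3⁻] + 2[CO3²⁻] = (α₁ + 2α₂)·DIC
At pH 8.93: [H⁺]/K1 = 10^-2.62 = 0.0023988, K2/[H⁺] = 10^-1.35 = 0.044668
α₁ = 1/(1 + 0.0023988 + 0.044668) = 1/1.0471 = 0.9550; α₂ = α₁·K2/[H⁺] = 0.04266
α₁ + 2α₂ = 1.0404
DIC = CA / (α₁ + 2α₂) = 3.80 / 1.0404 = 3.65 mmol/L

DIC = 3.65 mmol/L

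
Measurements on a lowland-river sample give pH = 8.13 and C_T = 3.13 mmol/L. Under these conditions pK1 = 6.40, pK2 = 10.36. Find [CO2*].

[CO2*] = 0.0569 mmol/L

α₀ = 1 / (1 + K1/[H⁺] + K1K2/[H⁺]²) = 1 / (1 + 10^+1.73 + 10^-0.50)
   = 1 / (1 + 53.703 + 0.31623) = 1/55.019 = 0.01818
[CO2*] = α₀ × DIC = 0.01818 × 3.13 = 0.0569 mmol/L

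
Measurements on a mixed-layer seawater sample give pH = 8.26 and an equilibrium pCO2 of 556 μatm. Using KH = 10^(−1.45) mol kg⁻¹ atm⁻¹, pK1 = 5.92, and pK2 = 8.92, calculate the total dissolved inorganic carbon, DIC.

[CO2*] = KH · pCO2 = 10^(−1.45) × 556×10^-6 = 1.973×10^-5 mol/kg
α₀ = 1/(1 + K1/[H⁺] + K1K2/[H⁺]²) = 1/(1 + 10^+2.34 + 10^+1.68) = 0.003736
DIC = [CO2*]/α₀ = 1.973×10^-5 / 0.003736 = 5.28 mmol/kg

DIC = 5.28 mmol/kg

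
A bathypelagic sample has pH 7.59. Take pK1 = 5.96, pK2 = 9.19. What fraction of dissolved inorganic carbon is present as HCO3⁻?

α₁ = 0.954

α₁ = 1 / (1 + [H⁺]/K1 + K2/[H⁺]) = 1 / (1 + 10^-1.63 + 10^-1.60)
   = 1 / (1 + 0.023442 + 0.025119) = 1/1.0486 = 0.9537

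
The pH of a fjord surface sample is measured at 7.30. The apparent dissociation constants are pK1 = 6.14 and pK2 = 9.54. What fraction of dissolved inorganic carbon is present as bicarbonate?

α₁ = 1 / (1 + [H⁺]/K1 + K2/[H⁺]) = 1 / (1 + 10^-1.16 + 10^-2.24)
   = 1 / (1 + 0.069183 + 0.0057544) = 1/1.0749 = 0.9303

α₁ = 0.930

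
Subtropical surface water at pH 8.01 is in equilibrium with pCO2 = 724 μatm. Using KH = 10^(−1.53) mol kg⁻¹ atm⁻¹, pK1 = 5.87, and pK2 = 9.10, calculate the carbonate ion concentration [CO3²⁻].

[CO2*] = KH · pCO2 = 10^(−1.53) × 724×10^-6 = 2.137×10^-5 mol/kg
α₀ = 1/(1 + K1/[H⁺] + K1K2/[H⁺]²) = 1/(1 + 10^+2.14 + 10^+1.05) = 0.006655
DIC = [CO2*]/α₀ = 2.137×10^-5 / 0.006655 = 3.211 mmol/kg
[CO3²⁻] = α₂·DIC; α₂ = 0.07467, so [CO3²⁻] = 0.07467 × 3.211 = 0.240 mmol/kg

[CO3²⁻] = 0.240 mmol/kg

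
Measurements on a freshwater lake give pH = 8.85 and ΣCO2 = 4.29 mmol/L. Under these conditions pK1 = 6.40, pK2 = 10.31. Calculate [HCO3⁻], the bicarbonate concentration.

[HCO3⁻] = 4.13 mmol/L

α₁ = 1 / (1 + [H⁺]/K1 + K2/[H⁺]) = 1 / (1 + 10^-2.45 + 10^-1.46)
   = 1 / (1 + 0.0035481 + 0.034674) = 1/1.0382 = 0.9632
[HCO3⁻] = α₁ × DIC = 0.9632 × 4.29 = 4.13 mmol/L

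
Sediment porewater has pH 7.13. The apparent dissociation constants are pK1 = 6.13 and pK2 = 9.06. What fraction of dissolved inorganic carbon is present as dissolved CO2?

α₀ = 0.0899

α₀ = 1 / (1 + K1/[H⁺] + K1K2/[H⁺]²) = 1 / (1 + 10^+1.00 + 10^-0.93)
   = 1 / (1 + 10.000 + 0.11749) = 1/11.117 = 0.08995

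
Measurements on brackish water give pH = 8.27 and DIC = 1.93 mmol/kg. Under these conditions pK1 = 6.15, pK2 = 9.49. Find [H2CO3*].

α₀ = 1 / (1 + K1/[H⁺] + K1K2/[H⁺]²) = 1 / (1 + 10^+2.12 + 10^+0.90)
   = 1 / (1 + 131.83 + 7.9433) = 1/140.77 = 0.007104
[CO2*] = α₀ × DIC = 0.007104 × 1.93 = 0.0137 mmol/kg = 13.7 μmol/kg

[CO2*] = 13.7 μmol/kg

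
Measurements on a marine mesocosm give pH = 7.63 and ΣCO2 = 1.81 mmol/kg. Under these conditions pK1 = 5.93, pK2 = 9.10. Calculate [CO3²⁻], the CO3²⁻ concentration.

[CO3²⁻] = 0.0582 mmol/kg

α₂ = 1 / (1 + [H⁺]/K2 + [H⁺]²/(K1K2)) = 1 / (1 + 10^+1.47 + 10^-0.23)
   = 1 / (1 + 29.512 + 0.58884) = 1/31.101 = 0.03215
[CO3²⁻] = α₂ × DIC = 0.03215 × 1.81 = 0.0582 mmol/kg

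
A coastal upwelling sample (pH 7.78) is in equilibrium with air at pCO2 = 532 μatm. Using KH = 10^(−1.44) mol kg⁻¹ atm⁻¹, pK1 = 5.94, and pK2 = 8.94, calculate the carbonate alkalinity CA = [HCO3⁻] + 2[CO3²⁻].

CA = 1.52 mmol/kg

[CO2*] = KH · pCO2 = 10^(−1.44) × 532×10^-6 = 1.932×10^-5 mol/kg
α₀ = 1/(1 + K1/[H⁺] + K1K2/[H⁺]²) = 1/(1 + 10^+1.84 + 10^+0.68) = 0.01334
DIC = [CO2*]/α₀ = 1.932×10^-5 / 0.01334 = 1.448 mmol/kg
CA = (α₁ + 2α₂)·DIC = (0.9228 + 2×0.06384) × 1.448 = 1.52 mmol/kg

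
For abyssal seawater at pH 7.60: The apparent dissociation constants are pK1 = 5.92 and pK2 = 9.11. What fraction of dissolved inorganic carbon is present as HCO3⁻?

α₁ = 0.951

α₁ = 1 / (1 + [H⁺]/K1 + K2/[H⁺]) = 1 / (1 + 10^-1.68 + 10^-1.51)
   = 1 / (1 + 0.020893 + 0.030903) = 1/1.0518 = 0.9508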